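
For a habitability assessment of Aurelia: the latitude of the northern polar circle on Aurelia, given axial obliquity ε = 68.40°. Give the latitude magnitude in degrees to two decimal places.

21.60°

The polar circle is the lowest latitude that experiences at least one full rotation of continuous daylight at the northern-summer solstice; it lies at |φ| = 90° − ε = 90° − 68.40° = 21.60°.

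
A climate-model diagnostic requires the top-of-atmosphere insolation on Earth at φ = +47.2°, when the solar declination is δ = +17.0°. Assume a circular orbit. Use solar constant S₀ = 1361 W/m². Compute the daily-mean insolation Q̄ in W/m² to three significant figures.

cos H₀ = −tan(+47.2°) tan(+17.000°) = -0.3302, H₀ = 1.9073 rad.
Bracket: H₀ sin φ sin δ + cos φ cos δ sin H₀ = 1.9073×0.73373×0.29237 + 0.67944×0.95630×0.94393 = 0.409155 + 0.613317 = 1.022472.
Q̄ = (S₀/π) × [bracket] = (1361/π) × 1.022472 = 443.0 W/m².

Q̄ ≈ 443 W/m²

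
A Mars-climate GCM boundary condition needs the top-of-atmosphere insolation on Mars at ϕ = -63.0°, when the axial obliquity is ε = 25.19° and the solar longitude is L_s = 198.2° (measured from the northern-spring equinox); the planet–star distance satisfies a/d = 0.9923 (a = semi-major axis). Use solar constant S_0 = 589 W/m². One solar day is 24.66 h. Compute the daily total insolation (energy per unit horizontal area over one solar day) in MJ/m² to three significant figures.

Solar declination: sin δ = sin ε · sin L_s = sin 25.19° × sin 198.2° = -0.13294, so δ = -7.639°.
cos h₀ = −tan(-63.0°) tan(-7.639°) = -0.2632, h₀ = 1.8372 rad.
Bracket: h₀ sin ϕ sin δ + cos ϕ cos δ sin h₀ = 1.8372×-0.89101×-0.13294 + 0.45399×0.99112×0.96473 = 0.217618 + 0.434089 = 0.651707.
Inverse-square distance factor (a/d)² = 0.9923² = 0.984659.
Q̄ = (S_0/π) × 0.984659 × [bracket] = (589/π) × 0.984659 × 0.651707 = 120.31 W/m².
Daily total = Q̄ × 24.66 h × 3600 s/h = 120.31 × 24.66 × 3600 / 10⁶ = 10.68 MJ/m².

10.7 MJ/m²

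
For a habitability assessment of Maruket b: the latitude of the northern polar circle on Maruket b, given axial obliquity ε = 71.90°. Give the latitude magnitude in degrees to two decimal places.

18.10°

The polar circle is the lowest latitude that experiences at least one full rotation of continuous daylight at the northern-summer solstice; it lies at |φ| = 90° − ε = 90° − 71.90° = 18.10°.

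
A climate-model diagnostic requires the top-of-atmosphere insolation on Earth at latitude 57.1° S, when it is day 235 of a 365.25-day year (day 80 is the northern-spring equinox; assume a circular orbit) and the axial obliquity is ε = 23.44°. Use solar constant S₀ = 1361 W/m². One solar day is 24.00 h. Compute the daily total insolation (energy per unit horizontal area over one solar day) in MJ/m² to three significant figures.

11.8 MJ/m²

Solar longitude: λ_s = 360° × (235 − 80)/365.25 = 152.772°.
sin δ = sin 23.44° × sin 152.772° = 0.18200, so δ = +10.486°.
cos H₀ = −tan(-57.1°) tan(+10.486°) = 0.2861, H₀ = 1.2806 rad.
Bracket: H₀ sin φ sin δ + cos φ cos δ sin H₀ = 1.2806×-0.83962×0.18200 + 0.54317×0.98330×0.95820 = -0.195690 + 0.511774 = 0.316084.
Q̄ = (S₀/π) × [bracket] = (1361/π) × 0.316084 = 136.93 W/m².
Daily total = Q̄ × 24.00 h × 3600 s/h = 136.93 × 24.00 × 3600 / 10⁶ = 11.83 MJ/m².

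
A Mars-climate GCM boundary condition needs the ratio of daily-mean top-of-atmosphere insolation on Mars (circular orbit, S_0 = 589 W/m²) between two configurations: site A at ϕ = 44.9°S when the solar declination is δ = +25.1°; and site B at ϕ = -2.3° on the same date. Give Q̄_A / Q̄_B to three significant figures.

Q̄_A / Q̄_B ≈ 0.276

— Configuration A (ϕ=-44.9°):
cos h₀ = −tan(-44.9°) tan(+25.100°) = 0.4668, h₀ = 1.0851 rad.
Bracket: h₀ sin ϕ sin δ + cos ϕ cos δ sin h₀ = 1.0851×-0.70587×0.42420 + 0.70834×0.90557×0.88436 = -0.324912 + 0.567274 = 0.242362.
Q̄ = (S_0/π) × [bracket] = (589/π) × 0.242362 = 45.439 W/m².
— Configuration B (ϕ=-2.3°):
cos h₀ = −tan(-2.3°) tan(+25.100°) = 0.0188, h₀ = 1.5520 rad.
Bracket: h₀ sin ϕ sin δ + cos ϕ cos δ sin h₀ = 1.5520×-0.04013×0.42420 + 0.99919×0.90557×0.99982 = -0.026420 + 0.904674 = 0.878254.
Q̄ = (S_0/π) × [bracket] = (589/π) × 0.878254 = 164.66 W/m².
Ratio Q̄_A / Q̄_B = 45.439 / 164.66 = 0.2760.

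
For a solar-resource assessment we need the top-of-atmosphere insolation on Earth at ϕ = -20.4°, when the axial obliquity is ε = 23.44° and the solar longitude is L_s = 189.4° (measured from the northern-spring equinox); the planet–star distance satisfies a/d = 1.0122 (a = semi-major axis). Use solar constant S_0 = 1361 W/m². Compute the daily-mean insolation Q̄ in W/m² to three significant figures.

Q̄ ≈ 431 W/m²

Solar declination: sin δ = sin ε · sin L_s = sin 23.44° × sin 189.4° = -0.06497, so δ = -3.725°.
cos h₀ = −tan(-20.4°) tan(-3.725°) = -0.0242, h₀ = 1.5950 rad.
Bracket: h₀ sin ϕ sin δ + cos ϕ cos δ sin h₀ = 1.5950×-0.34857×-0.06497 + 0.93728×0.99789×0.99971 = 0.036121 + 0.935031 = 0.971152.
Inverse-square distance factor (a/d)² = 1.0122² = 1.024549.
Q̄ = (S_0/π) × 1.024549 × [bracket] = (1361/π) × 1.024549 × 0.971152 = 431.1 W/m².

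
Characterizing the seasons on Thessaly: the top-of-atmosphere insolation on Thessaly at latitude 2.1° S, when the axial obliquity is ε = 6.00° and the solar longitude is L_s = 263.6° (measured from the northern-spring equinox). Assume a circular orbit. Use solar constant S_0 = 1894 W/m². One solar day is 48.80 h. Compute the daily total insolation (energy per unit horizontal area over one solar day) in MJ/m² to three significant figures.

Solar declination: sin δ = sin ε · sin L_s = sin 6.00° × sin 263.6° = -0.10388, so δ = -5.962°.
cos h₀ = −tan(-2.1°) tan(-5.962°) = -0.0038, h₀ = 1.5746 rad.
Bracket: h₀ sin ϕ sin δ + cos ϕ cos δ sin h₀ = 1.5746×-0.03664×-0.10388 + 0.99933×0.99459×0.99999 = 0.005993 + 0.993914 = 0.999907.
Q̄ = (S_0/π) × [bracket] = (1894/π) × 0.999907 = 602.82 W/m².
Daily total = Q̄ × 48.80 h × 3600 s/h = 602.82 × 48.80 × 3600 / 10⁶ = 105.9 MJ/m².

106 MJ/m²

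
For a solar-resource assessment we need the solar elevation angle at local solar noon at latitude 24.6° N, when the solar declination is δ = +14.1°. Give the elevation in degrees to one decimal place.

79.5°

At local noon the hour angle is zero, so the zenith angle equals |φ − δ| = |+24.6° − (+14.100°)| = 10.500°.
Elevation = 90° − 10.500° = 79.5°.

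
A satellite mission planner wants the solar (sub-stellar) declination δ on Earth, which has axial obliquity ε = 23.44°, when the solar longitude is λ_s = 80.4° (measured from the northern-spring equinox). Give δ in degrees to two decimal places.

sin δ = sin ε · sin λ_s = sin 23.44° × sin 80.4° = 0.392218.
δ = arcsin(0.392218) = +23.09°.

δ = +23.09°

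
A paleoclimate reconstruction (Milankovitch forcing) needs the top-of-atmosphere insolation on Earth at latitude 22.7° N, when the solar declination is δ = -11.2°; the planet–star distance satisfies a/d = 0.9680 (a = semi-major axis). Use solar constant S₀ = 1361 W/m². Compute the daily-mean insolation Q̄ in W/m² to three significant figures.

cos H₀ = −tan(+22.7°) tan(-11.200°) = 0.0828, H₀ = 1.4879 rad.
Bracket: H₀ sin φ sin δ + cos φ cos δ sin H₀ = 1.4879×0.38591×-0.19423 + 0.92254×0.98096×0.99656 = -0.111526 + 0.901862 = 0.790336.
Inverse-square distance factor (a/d)² = 0.9680² = 0.937024.
Q̄ = (S₀/π) × 0.937024 × [bracket] = (1361/π) × 0.937024 × 0.790336 = 320.8 W/m².

Q̄ ≈ 321 W/m²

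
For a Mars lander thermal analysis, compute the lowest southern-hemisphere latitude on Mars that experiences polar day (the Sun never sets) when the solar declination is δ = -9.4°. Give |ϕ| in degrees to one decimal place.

Polar day requires cos h₀ = −tan ϕ tan δ ≤ −1, i.e. tan ϕ tan δ ≥ 1.
The boundary is |tan ϕ| · |tan δ| = 1, so |ϕ| = 90° − |δ| = 90° − 9.4° = 80.6° in the southern hemisphere.

|ϕ| = 80.6°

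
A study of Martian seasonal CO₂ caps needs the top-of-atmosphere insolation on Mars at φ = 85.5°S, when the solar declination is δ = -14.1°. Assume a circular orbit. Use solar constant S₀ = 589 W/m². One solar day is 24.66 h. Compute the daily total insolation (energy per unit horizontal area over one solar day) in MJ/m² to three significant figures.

cos H₀ = −tan(-85.5°) tan(-14.100°) = -3.1916 ≤ −1 ⇒ polar day, H₀ = π.
Bracket: H₀ sin φ sin δ + cos φ cos δ sin H₀ = 3.1416×-0.99692×-0.24362 + 0.07846×0.96987×0.00000 = 0.762999 + 0.000000 = 0.762999.
Q̄ = (S₀/π) × [bracket] = (589/π) × 0.762999 = 143.05 W/m².
Daily total = Q̄ × 24.66 h × 3600 s/h = 143.05 × 24.66 × 3600 / 10⁶ = 12.70 MJ/m².

12.7 MJ/m²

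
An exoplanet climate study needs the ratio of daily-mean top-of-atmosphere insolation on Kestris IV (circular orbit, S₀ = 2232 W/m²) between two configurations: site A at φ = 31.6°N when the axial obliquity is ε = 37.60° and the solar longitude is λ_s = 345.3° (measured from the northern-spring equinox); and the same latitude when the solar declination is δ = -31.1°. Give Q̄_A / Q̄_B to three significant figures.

— Configuration A (φ=+31.6°):
Solar declination: sin δ = sin ε · sin λ_s = sin 37.60° × sin 345.3° = -0.15483, so δ = -8.907°.
cos H₀ = −tan(+31.6°) tan(-8.907°) = 0.0964, H₀ = 1.4742 rad.
Bracket: H₀ sin φ sin δ + cos φ cos δ sin H₀ = 1.4742×0.52399×-0.15483 + 0.85173×0.98794×0.99534 = -0.119601 + 0.837537 = 0.717936.
Q̄ = (S₀/π) × [bracket] = (2232/π) × 0.717936 = 510.07 W/m².
— Configuration B (φ=+31.6°):
cos H₀ = −tan(+31.6°) tan(-31.100°) = 0.3711, H₀ = 1.1906 rad.
Bracket: H₀ sin φ sin δ + cos φ cos δ sin H₀ = 1.1906×0.52399×-0.51653 + 0.85173×0.85627×0.92859 = -0.322244 + 0.677231 = 0.354987.
Q̄ = (S₀/π) × [bracket] = (2232/π) × 0.354987 = 252.21 W/m².
Ratio Q̄_A / Q̄_B = 510.07 / 252.21 = 2.022.

Q̄_A / Q̄_B ≈ 2.02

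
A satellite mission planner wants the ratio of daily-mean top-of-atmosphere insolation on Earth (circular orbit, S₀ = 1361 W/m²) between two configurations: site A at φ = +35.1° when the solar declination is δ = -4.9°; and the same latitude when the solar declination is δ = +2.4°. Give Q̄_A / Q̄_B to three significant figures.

— Configuration A (φ=+35.1°):
cos H₀ = −tan(+35.1°) tan(-4.900°) = 0.0603, H₀ = 1.5105 rad.
Bracket: H₀ sin φ sin δ + cos φ cos δ sin H₀ = 1.5105×0.57501×-0.08542 + 0.81815×0.99635×0.99818 = -0.074192 + 0.813680 = 0.739488.
Q̄ = (S₀/π) × [bracket] = (1361/π) × 0.739488 = 320.36 W/m².
— Configuration B (φ=+35.1°):
cos H₀ = −tan(+35.1°) tan(+2.400°) = -0.0295, H₀ = 1.6003 rad.
Bracket: H₀ sin φ sin δ + cos φ cos δ sin H₀ = 1.6003×0.57501×0.04188 + 0.81815×0.99912×0.99957 = 0.038537 + 0.817079 = 0.855616.
Q̄ = (S₀/π) × [bracket] = (1361/π) × 0.855616 = 370.67 W/m².
Ratio Q̄_A / Q̄_B = 320.36 / 370.67 = 0.8643.

Q̄_A / Q̄_B ≈ 0.864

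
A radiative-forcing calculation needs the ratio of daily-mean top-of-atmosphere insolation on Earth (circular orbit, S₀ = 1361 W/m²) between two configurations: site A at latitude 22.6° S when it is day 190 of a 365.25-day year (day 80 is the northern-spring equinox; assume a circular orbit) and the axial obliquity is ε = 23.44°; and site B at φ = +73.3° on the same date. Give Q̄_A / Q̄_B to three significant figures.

— Configuration A (φ=-22.6°):
Solar longitude: λ_s = 360° × (190 − 80)/365.25 = 108.419°.
sin δ = sin 23.44° × sin 108.419° = 0.37741, so δ = +22.173°.
cos H₀ = −tan(-22.6°) tan(+22.173°) = 0.1696, H₀ = 1.4003 rad.
Bracket: H₀ sin φ sin δ + cos φ cos δ sin H₀ = 1.4003×-0.38430×0.37741 + 0.92321×0.92605×0.98550 = -0.203098 + 0.842542 = 0.639444.
Q̄ = (S₀/π) × [bracket] = (1361/π) × 0.639444 = 277.02 W/m².
— Configuration B (φ=+73.3°):
cos H₀ = −tan(+73.3°) tan(+22.173°) = -1.3584 ≤ −1 ⇒ polar day, H₀ = π.
Bracket: H₀ sin φ sin δ + cos φ cos δ sin H₀ = 3.1416×0.95782×0.37741 + 0.28736×0.92605×0.00000 = 1.135660 + 0.000000 = 1.135660.
Q̄ = (S₀/π) × [bracket] = (1361/π) × 1.135660 = 491.99 W/m².
Ratio Q̄_A / Q̄_B = 277.02 / 491.99 = 0.5631.

Q̄_A / Q̄_B ≈ 0.563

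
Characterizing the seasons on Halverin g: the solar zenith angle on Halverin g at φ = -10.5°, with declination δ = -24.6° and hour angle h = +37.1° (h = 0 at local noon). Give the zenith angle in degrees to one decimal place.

θ_z = 37.9°

cos θ_z = sin φ sin δ + cos φ cos δ cos h = 0.075861 + 0.713049 = 0.788910.
θ_z = arccos(0.788910) = 37.9°.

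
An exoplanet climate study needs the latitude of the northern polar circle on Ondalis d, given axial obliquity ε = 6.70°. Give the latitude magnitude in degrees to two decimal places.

83.30°

The polar circle is the lowest latitude that experiences at least one full rotation of continuous daylight at the northern-summer solstice; it lies at |φ| = 90° − ε = 90° − 6.70° = 83.30°.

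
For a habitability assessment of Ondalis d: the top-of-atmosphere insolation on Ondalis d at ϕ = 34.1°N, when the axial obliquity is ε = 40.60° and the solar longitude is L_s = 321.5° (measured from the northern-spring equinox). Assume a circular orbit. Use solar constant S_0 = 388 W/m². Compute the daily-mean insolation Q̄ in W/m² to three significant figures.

Solar declination: sin δ = sin ε · sin L_s = sin 40.60° × sin 321.5° = -0.40512, so δ = -23.898°.
cos h₀ = −tan(+34.1°) tan(-23.898°) = 0.3000, h₀ = 1.2661 rad.
Bracket: h₀ sin ϕ sin δ + cos ϕ cos δ sin h₀ = 1.2661×0.56064×-0.40512 + 0.82806×0.91427×0.95394 = -0.287565 + 0.722200 = 0.434635.
Q̄ = (S_0/π) × [bracket] = (388/π) × 0.434635 = 53.68 W/m².

Q̄ ≈ 53.7 W/m²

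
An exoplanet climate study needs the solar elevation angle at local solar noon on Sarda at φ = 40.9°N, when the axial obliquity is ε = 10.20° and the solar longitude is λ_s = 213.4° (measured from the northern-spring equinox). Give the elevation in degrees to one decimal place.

43.5°

Solar declination: sin δ = sin ε · sin λ_s = sin 10.20° × sin 213.4° = -0.09748, so δ = -5.594°.
At local noon the hour angle is zero, so the zenith angle equals |φ − δ| = |+40.9° − (-5.594°)| = 46.494°.
Elevation = 90° − 46.494° = 43.5°.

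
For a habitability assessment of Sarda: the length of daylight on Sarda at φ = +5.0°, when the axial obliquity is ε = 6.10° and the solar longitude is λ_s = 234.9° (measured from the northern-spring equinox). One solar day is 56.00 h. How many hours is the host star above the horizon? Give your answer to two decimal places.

Solar declination: sin δ = sin ε · sin λ_s = sin 6.10° × sin 234.9° = -0.08694, so δ = -4.988°.
cos H₀ = −tan φ · tan δ = −tan(+5.0°) × tan(-4.988°) = 0.0076, so H₀ = 1.5632 rad = 89.56°.
Daylight = 2H₀/(2π) × 56.00 h = (1.5632/π) × 56.00 = 27.86 h.

27.86 h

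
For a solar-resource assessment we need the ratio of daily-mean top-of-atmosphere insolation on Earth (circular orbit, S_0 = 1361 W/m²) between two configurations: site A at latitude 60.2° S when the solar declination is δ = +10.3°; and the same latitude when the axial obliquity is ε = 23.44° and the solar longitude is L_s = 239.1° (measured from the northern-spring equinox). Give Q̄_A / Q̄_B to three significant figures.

Q̄_A / Q̄_B ≈ 0.262

— Configuration A (ϕ=-60.2°):
cos h₀ = −tan(-60.2°) tan(+10.300°) = 0.3173, h₀ = 1.2479 rad.
Bracket: h₀ sin ϕ sin δ + cos ϕ cos δ sin h₀ = 1.2479×-0.86777×0.17880 + 0.49697×0.98389×0.94832 = -0.193621 + 0.463694 = 0.270073.
Q̄ = (S_0/π) × [bracket] = (1361/π) × 0.270073 = 117.00 W/m².
— Configuration B (ϕ=-60.2°):
Solar declination: sin δ = sin ε · sin L_s = sin 23.44° × sin 239.1° = -0.34133, so δ = -19.958°.
cos h₀ = −tan(-60.2°) tan(-19.958°) = -0.6341, h₀ = 2.2576 rad.
Bracket: h₀ sin ϕ sin δ + cos ϕ cos δ sin h₀ = 2.2576×-0.86777×-0.34133 + 0.49697×0.93994×0.77327 = 0.668692 + 0.361211 = 1.029903.
Q̄ = (S_0/π) × [bracket] = (1361/π) × 1.029903 = 446.17 W/m².
Ratio Q̄_A / Q̄_B = 117.00 / 446.17 = 0.2622.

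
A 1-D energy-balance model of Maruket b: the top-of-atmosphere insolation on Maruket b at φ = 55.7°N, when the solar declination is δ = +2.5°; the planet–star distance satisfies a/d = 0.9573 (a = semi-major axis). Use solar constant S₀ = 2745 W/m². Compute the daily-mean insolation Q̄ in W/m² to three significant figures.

cos H₀ = −tan(+55.7°) tan(+2.500°) = -0.0640, H₀ = 1.6348 rad.
Bracket: H₀ sin φ sin δ + cos φ cos δ sin H₀ = 1.6348×0.82610×0.04362 + 0.56353×0.99905×0.99795 = 0.058909 + 0.561841 = 0.620750.
Inverse-square distance factor (a/d)² = 0.9573² = 0.916423.
Q̄ = (S₀/π) × 0.916423 × [bracket] = (2745/π) × 0.916423 × 0.620750 = 497.1 W/m².

Q̄ ≈ 497 W/m²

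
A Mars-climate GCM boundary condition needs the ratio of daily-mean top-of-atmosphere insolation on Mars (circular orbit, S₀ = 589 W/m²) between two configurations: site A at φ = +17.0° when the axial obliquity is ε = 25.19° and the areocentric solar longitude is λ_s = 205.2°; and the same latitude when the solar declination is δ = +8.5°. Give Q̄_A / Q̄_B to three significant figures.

— Configuration A (φ=+17.0°):
sin δ = sin 25.19° × sin 205.2° = -0.18122, so δ = -10.441°.
cos H₀ = −tan(+17.0°) tan(-10.441°) = 0.0563, H₀ = 1.5144 rad.
Bracket: H₀ sin φ sin δ + cos φ cos δ sin H₀ = 1.5144×0.29237×-0.18122 + 0.95630×0.98344×0.99841 = -0.080238 + 0.938968 = 0.858730.
Q̄ = (S₀/π) × [bracket] = (589/π) × 0.858730 = 161.00 W/m².
— Configuration B (φ=+17.0°):
cos H₀ = −tan(+17.0°) tan(+8.500°) = -0.0457, H₀ = 1.6165 rad.
Bracket: H₀ sin φ sin δ + cos φ cos δ sin H₀ = 1.6165×0.29237×0.14781 + 0.95630×0.98902×0.99896 = 0.069857 + 0.944816 = 1.014673.
Q̄ = (S₀/π) × [bracket] = (589/π) × 1.014673 = 190.24 W/m².
Ratio Q̄_A / Q̄_B = 161.00 / 190.24 = 0.8463.

Q̄_A / Q̄_B ≈ 0.846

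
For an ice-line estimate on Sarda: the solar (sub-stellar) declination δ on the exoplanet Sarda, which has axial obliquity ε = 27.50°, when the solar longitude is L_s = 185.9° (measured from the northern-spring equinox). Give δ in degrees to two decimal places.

δ = -2.72°

sin δ = sin ε · sin L_s = sin 27.50° × sin 185.9° = -0.047464.
δ = arcsin(-0.047464) = -2.72°.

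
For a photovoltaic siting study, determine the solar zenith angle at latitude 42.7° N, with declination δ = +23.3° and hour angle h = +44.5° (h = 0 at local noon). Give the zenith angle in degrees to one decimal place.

θ_z = 41.4°

cos θ_z = sin ϕ sin δ + cos ϕ cos δ cos h = 0.268243 + 0.481430 = 0.749673.
θ_z = arccos(0.749673) = 41.4°.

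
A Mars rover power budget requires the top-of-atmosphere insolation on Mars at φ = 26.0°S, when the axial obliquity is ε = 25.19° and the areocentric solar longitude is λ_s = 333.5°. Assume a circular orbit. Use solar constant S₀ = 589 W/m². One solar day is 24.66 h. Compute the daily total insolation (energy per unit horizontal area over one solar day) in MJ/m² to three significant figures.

sin δ = sin 25.19° × sin 333.5° = -0.18991, so δ = -10.948°.
cos H₀ = −tan(-26.0°) tan(-10.948°) = -0.0943, H₀ = 1.6653 rad.
Bracket: H₀ sin φ sin δ + cos φ cos δ sin H₀ = 1.6653×-0.43837×-0.18991 + 0.89879×0.98180×0.99554 = 0.138638 + 0.878496 = 1.017134.
Q̄ = (S₀/π) × [bracket] = (589/π) × 1.017134 = 190.70 W/m².
Daily total = Q̄ × 24.66 h × 3600 s/h = 190.70 × 24.66 × 3600 / 10⁶ = 16.93 MJ/m².

16.9 MJ/m²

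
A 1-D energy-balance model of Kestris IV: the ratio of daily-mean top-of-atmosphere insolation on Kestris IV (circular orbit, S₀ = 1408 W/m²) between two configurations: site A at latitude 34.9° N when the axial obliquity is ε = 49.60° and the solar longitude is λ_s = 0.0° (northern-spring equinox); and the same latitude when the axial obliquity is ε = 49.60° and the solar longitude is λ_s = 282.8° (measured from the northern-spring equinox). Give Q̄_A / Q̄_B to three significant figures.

Q̄_A / Q̄_B ≈ 14.5

— Configuration A (φ=+34.9°):
Solar declination: sin δ = sin ε · sin λ_s = sin 49.60° × sin 0.0° = 0.00000, so δ = +0.000°.
cos H₀ = −tan(+34.9°) tan(+0.000°) = -0.0000, H₀ = 1.5708 rad.
Bracket: H₀ sin φ sin δ + cos φ cos δ sin H₀ = 1.5708×0.57215×0.00000 + 0.82015×1.00000×1.00000 = 0.000000 + 0.820150 = 0.820150.
Q̄ = (S₀/π) × [bracket] = (1408/π) × 0.820150 = 367.58 W/m².
— Configuration B (φ=+34.9°):
Solar declination: sin δ = sin ε · sin λ_s = sin 49.60° × sin 282.8° = -0.74261, so δ = -47.955°.
cos H₀ = −tan(+34.9°) tan(-47.955°) = 0.7735, H₀ = 0.6864 rad.
Bracket: H₀ sin φ sin δ + cos φ cos δ sin H₀ = 0.6864×0.57215×-0.74261 + 0.82015×0.66972×0.63375 = -0.291641 + 0.348100 = 0.056459.
Q̄ = (S₀/π) × [bracket] = (1408/π) × 0.056459 = 25.304 W/m².
Ratio Q̄_A / Q̄_B = 367.58 / 25.304 = 14.53.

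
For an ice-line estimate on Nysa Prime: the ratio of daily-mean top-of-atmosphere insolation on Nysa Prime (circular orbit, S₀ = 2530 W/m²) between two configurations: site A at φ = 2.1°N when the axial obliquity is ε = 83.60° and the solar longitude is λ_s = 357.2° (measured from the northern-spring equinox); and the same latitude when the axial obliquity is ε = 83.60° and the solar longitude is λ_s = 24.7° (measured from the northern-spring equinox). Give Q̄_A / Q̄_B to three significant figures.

— Configuration A (φ=+2.1°):
Solar declination: sin δ = sin ε · sin λ_s = sin 83.60° × sin 357.2° = -0.04855, so δ = -2.783°.
cos H₀ = −tan(+2.1°) tan(-2.783°) = 0.0018, H₀ = 1.5690 rad.
Bracket: H₀ sin φ sin δ + cos φ cos δ sin H₀ = 1.5690×0.03664×-0.04855 + 0.99933×0.99882×1.00000 = -0.002791 + 0.998151 = 0.995360.
Q̄ = (S₀/π) × [bracket] = (2530/π) × 0.995360 = 801.59 W/m².
— Configuration B (φ=+2.1°):
Solar declination: sin δ = sin ε · sin λ_s = sin 83.60° × sin 24.7° = 0.41526, so δ = +24.536°.
cos H₀ = −tan(+2.1°) tan(+24.536°) = -0.0167, H₀ = 1.5875 rad.
Bracket: H₀ sin φ sin δ + cos φ cos δ sin H₀ = 1.5875×0.03664×0.41526 + 0.99933×0.90970×0.99986 = 0.024154 + 0.908963 = 0.933117.
Q̄ = (S₀/π) × [bracket] = (2530/π) × 0.933117 = 751.46 W/m².
Ratio Q̄_A / Q̄_B = 801.59 / 751.46 = 1.067.

Q̄_A / Q̄_B ≈ 1.07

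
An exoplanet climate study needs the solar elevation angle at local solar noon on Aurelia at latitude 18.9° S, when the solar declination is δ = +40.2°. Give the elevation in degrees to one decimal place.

30.9°

At local noon the hour angle is zero, so the zenith angle equals |φ − δ| = |-18.9° − (+40.200°)| = 59.100°.
Elevation = 90° − 59.100° = 30.9°.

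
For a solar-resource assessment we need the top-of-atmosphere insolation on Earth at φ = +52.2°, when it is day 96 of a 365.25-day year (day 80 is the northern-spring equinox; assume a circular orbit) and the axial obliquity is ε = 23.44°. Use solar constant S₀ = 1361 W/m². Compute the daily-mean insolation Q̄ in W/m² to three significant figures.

Q̄ ≈ 325 W/m²

Solar longitude: λ_s = 360° × (96 − 80)/365.25 = 15.770°.
sin δ = sin 23.44° × sin 15.770° = 0.10811, so δ = +6.206°.
cos H₀ = −tan(+52.2°) tan(+6.206°) = -0.1402, H₀ = 1.7115 rad.
Bracket: H₀ sin φ sin δ + cos φ cos δ sin H₀ = 1.7115×0.79016×0.10811 + 0.61291×0.99414×0.99012 = 0.146204 + 0.603298 = 0.749502.
Q̄ = (S₀/π) × [bracket] = (1361/π) × 0.749502 = 324.7 W/m².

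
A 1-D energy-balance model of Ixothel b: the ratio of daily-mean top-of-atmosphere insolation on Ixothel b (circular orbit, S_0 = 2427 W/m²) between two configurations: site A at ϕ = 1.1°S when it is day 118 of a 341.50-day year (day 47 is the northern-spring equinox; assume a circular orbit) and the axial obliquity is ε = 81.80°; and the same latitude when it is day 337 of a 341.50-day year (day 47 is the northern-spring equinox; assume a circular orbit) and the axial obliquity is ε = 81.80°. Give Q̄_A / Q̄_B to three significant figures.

— Configuration A (ϕ=-1.1°):
Solar longitude: L_s = 360° × (118 − 47)/341.50 = 74.846°.
sin δ = sin 81.80° × sin 74.846° = 0.95536, so δ = +72.816°.
cos h₀ = −tan(-1.1°) tan(+72.816°) = 0.0621, h₀ = 1.5087 rad.
Bracket: h₀ sin ϕ sin δ + cos ϕ cos δ sin h₀ = 1.5087×-0.01920×0.95536 + 0.99982×0.29545×0.99807 = -0.027674 + 0.294827 = 0.267153.
Q̄ = (S_0/π) × [bracket] = (2427/π) × 0.267153 = 206.39 W/m².
— Configuration B (ϕ=-1.1°):
Solar longitude: L_s = 360° × (337 − 47)/341.50 = 305.710°.
sin δ = sin 81.80° × sin 305.710° = -0.80368, so δ = -53.483°.
cos h₀ = −tan(-1.1°) tan(-53.483°) = -0.0259, h₀ = 1.5967 rad.
Bracket: h₀ sin ϕ sin δ + cos ϕ cos δ sin h₀ = 1.5967×-0.01920×-0.80368 + 0.99982×0.59506×0.99966 = 0.024638 + 0.594751 = 0.619389.
Q̄ = (S_0/π) × [bracket] = (2427/π) × 0.619389 = 478.50 W/m².
Ratio Q̄_A / Q̄_B = 206.39 / 478.50 = 0.4313.

Q̄_A / Q̄_B ≈ 0.431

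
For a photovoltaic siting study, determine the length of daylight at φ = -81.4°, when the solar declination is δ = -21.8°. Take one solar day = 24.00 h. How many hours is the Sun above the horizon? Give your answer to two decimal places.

Sunrise equation: cos H₀ = −tan φ · tan δ = -2.6447 ≤ −1, so the Sun never sets (polar day) and H₀ = π.
Daylight = 2H₀/(2π) × 24.00 h = (3.1416/π) × 24.00 = 24.00 h.

24.00 h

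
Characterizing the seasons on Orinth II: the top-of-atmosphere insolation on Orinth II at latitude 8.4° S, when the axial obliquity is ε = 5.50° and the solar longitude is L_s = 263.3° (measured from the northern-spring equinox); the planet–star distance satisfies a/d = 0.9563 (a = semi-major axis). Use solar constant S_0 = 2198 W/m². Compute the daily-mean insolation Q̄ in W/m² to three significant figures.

Solar declination: sin δ = sin ε · sin L_s = sin 5.50° × sin 263.3° = -0.09519, so δ = -5.462°.
cos h₀ = −tan(-8.4°) tan(-5.462°) = -0.0141, h₀ = 1.5849 rad.
Bracket: h₀ sin ϕ sin δ + cos ϕ cos δ sin h₀ = 1.5849×-0.14608×-0.09519 + 0.98927×0.99546×0.99990 = 0.022039 + 0.984680 = 1.006719.
Inverse-square distance factor (a/d)² = 0.9563² = 0.914510.
Q̄ = (S_0/π) × 0.914510 × [bracket] = (2198/π) × 0.914510 × 1.006719 = 644.1 W/m².

Q̄ ≈ 644 W/m²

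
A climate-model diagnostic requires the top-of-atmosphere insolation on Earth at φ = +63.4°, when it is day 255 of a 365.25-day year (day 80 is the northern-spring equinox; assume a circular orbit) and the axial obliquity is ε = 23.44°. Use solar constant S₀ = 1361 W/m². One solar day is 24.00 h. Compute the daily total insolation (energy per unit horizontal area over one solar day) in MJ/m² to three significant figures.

19.6 MJ/m²

Solar longitude: λ_s = 360° × (255 − 80)/365.25 = 172.485°.
sin δ = sin 23.44° × sin 172.485° = 0.05203, so δ = +2.982°.
cos H₀ = −tan(+63.4°) tan(+2.982°) = -0.1040, H₀ = 1.6750 rad.
Bracket: H₀ sin φ sin δ + cos φ cos δ sin H₀ = 1.6750×0.89415×0.05203 + 0.44776×0.99865×0.99457 = 0.077925 + 0.444727 = 0.522652.
Q̄ = (S₀/π) × [bracket] = (1361/π) × 0.522652 = 226.42 W/m².
Daily total = Q̄ × 24.00 h × 3600 s/h = 226.42 × 24.00 × 3600 / 10⁶ = 19.56 MJ/m².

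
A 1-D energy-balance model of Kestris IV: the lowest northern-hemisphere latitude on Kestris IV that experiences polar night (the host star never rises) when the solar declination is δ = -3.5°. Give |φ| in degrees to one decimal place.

Polar night requires cos H₀ = −tan φ tan δ ≥ 1, i.e. tan φ tan δ ≤ −1.
The boundary is |tan φ| · |tan δ| = 1, so |φ| = 90° − |δ| = 90° − 3.5° = 86.5° in the northern hemisphere.

|φ| = 86.5°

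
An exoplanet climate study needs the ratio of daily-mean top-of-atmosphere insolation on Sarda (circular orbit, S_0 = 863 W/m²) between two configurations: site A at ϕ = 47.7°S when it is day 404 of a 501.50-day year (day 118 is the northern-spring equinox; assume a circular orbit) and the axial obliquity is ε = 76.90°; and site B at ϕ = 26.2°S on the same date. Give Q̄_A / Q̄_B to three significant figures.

— Configuration A (ϕ=-47.7°):
Solar longitude: L_s = 360° × (404 − 118)/501.50 = 205.304°.
sin δ = sin 76.90° × sin 205.304° = -0.41630, so δ = -24.601°.
cos h₀ = −tan(-47.7°) tan(-24.601°) = -0.5032, h₀ = 2.0981 rad.
Bracket: h₀ sin ϕ sin δ + cos ϕ cos δ sin h₀ = 2.0981×-0.73963×-0.41630 + 0.67301×0.90923×0.86418 = 0.646022 + 0.528810 = 1.174832.
Q̄ = (S_0/π) × [bracket] = (863/π) × 1.174832 = 322.73 W/m².
— Configuration B (ϕ=-26.2°):
cos h₀ = −tan(-26.2°) tan(-24.601°) = -0.2253, h₀ = 1.7980 rad.
Bracket: h₀ sin ϕ sin δ + cos ϕ cos δ sin h₀ = 1.7980×-0.44151×-0.41630 + 0.89726×0.90923×0.97429 = 0.330474 + 0.794841 = 1.125315.
Q̄ = (S_0/π) × [bracket] = (863/π) × 1.125315 = 309.13 W/m².
Ratio Q̄_A / Q̄_B = 322.73 / 309.13 = 1.044.

Q̄_A / Q̄_B ≈ 1.04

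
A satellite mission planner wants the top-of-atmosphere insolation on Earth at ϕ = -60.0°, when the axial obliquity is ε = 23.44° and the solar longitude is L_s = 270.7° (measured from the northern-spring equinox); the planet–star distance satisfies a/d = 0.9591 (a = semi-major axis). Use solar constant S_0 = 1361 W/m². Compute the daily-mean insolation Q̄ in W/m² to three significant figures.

Q̄ ≈ 453 W/m²

Solar declination: sin δ = sin ε · sin L_s = sin 23.44° × sin 270.7° = -0.39776, so δ = -23.438°.
cos h₀ = −tan(-60.0°) tan(-23.438°) = -0.7509, h₀ = 2.4202 rad.
Bracket: h₀ sin ϕ sin δ + cos ϕ cos δ sin h₀ = 2.4202×-0.86603×-0.39776 + 0.50000×0.91749×0.66042 = 0.833691 + 0.302964 = 1.136655.
Inverse-square distance factor (a/d)² = 0.9591² = 0.919873.
Q̄ = (S_0/π) × 0.919873 × [bracket] = (1361/π) × 0.919873 × 1.136655 = 453.0 W/m².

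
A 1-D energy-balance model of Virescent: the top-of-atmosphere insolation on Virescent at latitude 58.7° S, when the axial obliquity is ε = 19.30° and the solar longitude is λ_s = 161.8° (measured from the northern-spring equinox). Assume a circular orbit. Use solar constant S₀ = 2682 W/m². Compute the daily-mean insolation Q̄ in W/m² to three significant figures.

Solar declination: sin δ = sin ε · sin λ_s = sin 19.30° × sin 161.8° = 0.10323, so δ = +5.925°.
cos H₀ = −tan(-58.7°) tan(+5.925°) = 0.1707, H₀ = 1.3993 rad.
Bracket: H₀ sin φ sin δ + cos φ cos δ sin H₀ = 1.3993×-0.85446×0.10323 + 0.51952×0.99466×0.98532 = -0.123427 + 0.509160 = 0.385733.
Q̄ = (S₀/π) × [bracket] = (2682/π) × 0.385733 = 329.3 W/m².

Q̄ ≈ 329 W/m²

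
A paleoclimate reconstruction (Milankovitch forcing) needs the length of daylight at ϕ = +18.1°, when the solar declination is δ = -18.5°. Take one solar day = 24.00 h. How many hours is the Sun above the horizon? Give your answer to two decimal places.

11.16 h

cos h₀ = −tan ϕ · tan δ = −tan(+18.1°) × tan(-18.500°) = 0.1094, so h₀ = 1.4612 rad = 83.72°.
Daylight = 2h₀/(2π) × 24.00 h = (1.4612/π) × 24.00 = 11.16 h.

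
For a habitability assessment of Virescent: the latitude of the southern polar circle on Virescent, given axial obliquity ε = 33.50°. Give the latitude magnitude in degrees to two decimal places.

The polar circle is the lowest latitude that experiences at least one full rotation of continuous darkness at the northern-summer solstice; it lies at |φ| = 90° − ε = 90° − 33.50° = 56.50°.

56.50°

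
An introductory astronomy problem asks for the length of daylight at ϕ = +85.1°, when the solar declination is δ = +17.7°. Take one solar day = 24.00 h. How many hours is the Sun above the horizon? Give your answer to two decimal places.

24.00 h

Sunrise equation: cos h₀ = −tan ϕ · tan δ = -3.7226 ≤ −1, so the Sun never sets (polar day) and h₀ = π.
Daylight = 2h₀/(2π) × 24.00 h = (3.1416/π) × 24.00 = 24.00 h.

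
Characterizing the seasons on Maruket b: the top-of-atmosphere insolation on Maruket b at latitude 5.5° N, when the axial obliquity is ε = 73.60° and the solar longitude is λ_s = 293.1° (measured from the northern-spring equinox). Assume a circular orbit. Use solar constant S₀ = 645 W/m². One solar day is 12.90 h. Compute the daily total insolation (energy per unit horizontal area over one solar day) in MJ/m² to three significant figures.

3.27 MJ/m²

Solar declination: sin δ = sin ε · sin λ_s = sin 73.60° × sin 293.1° = -0.88240, so δ = -61.933°.
cos H₀ = −tan(+5.5°) tan(-61.933°) = 0.1806, H₀ = 1.3892 rad.
Bracket: H₀ sin φ sin δ + cos φ cos δ sin H₀ = 1.3892×0.09585×-0.88240 + 0.99540×0.47050×0.98356 = -0.117496 + 0.460636 = 0.343140.
Q̄ = (S₀/π) × [bracket] = (645/π) × 0.343140 = 70.450 W/m².
Daily total = Q̄ × 12.90 h × 3600 s/h = 70.450 × 12.90 × 3600 / 10⁶ = 3.272 MJ/m².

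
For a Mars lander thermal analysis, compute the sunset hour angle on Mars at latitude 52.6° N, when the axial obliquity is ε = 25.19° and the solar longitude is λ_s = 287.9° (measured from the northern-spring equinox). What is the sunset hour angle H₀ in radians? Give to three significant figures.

Solar declination: sin δ = sin ε · sin λ_s = sin 25.19° × sin 287.9° = -0.40502, so δ = -23.892°.
cos H₀ = −tan φ · tan δ = −tan(+52.6°) × tan(-23.892°) = 0.5794, so H₀ = 0.9528 rad = 54.59°.

H₀ = 0.953 rad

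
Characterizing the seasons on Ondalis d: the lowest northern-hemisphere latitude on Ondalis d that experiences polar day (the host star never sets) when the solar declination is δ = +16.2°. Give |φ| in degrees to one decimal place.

Polar day requires cos H₀ = −tan φ tan δ ≤ −1, i.e. tan φ tan δ ≥ 1.
The boundary is |tan φ| · |tan δ| = 1, so |φ| = 90° − |δ| = 90° − 16.2° = 73.8° in the northern hemisphere.

|φ| = 73.8°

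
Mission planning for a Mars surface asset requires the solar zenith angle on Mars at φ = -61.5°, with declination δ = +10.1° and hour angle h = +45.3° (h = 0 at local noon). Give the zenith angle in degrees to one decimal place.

θ_z = 79.8°

cos θ_z = sin φ sin δ + cos φ cos δ cos h = -0.154115 + 0.330430 = 0.176315.
θ_z = arccos(0.176315) = 79.8°.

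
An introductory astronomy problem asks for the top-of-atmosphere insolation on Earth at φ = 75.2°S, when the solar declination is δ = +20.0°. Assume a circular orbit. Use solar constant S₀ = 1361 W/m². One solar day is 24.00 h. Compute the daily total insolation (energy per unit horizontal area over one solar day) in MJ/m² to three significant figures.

cos H₀ = −tan(-75.2°) tan(+20.000°) = 1.3776 ≥ 1 ⇒ polar night, H₀ = 0 and Q̄ = 0.
Daily total = Q̄ × 24.00 h × 3600 s/h = 0.00 MJ/m².

0.00 MJ/m²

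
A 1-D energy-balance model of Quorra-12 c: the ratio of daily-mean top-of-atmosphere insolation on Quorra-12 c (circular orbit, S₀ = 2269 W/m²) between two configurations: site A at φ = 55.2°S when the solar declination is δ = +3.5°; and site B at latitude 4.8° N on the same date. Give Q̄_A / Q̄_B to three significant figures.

— Configuration A (φ=-55.2°):
cos H₀ = −tan(-55.2°) tan(+3.500°) = 0.0880, H₀ = 1.4827 rad.
Bracket: H₀ sin φ sin δ + cos φ cos δ sin H₀ = 1.4827×-0.82115×0.06105 + 0.57071×0.99813×0.99612 = -0.074330 + 0.567433 = 0.493103.
Q̄ = (S₀/π) × [bracket] = (2269/π) × 0.493103 = 356.14 W/m².
— Configuration B (φ=+4.8°):
cos H₀ = −tan(+4.8°) tan(+3.500°) = -0.0051, H₀ = 1.5759 rad.
Bracket: H₀ sin φ sin δ + cos φ cos δ sin H₀ = 1.5759×0.08368×0.06105 + 0.99649×0.99813×0.99999 = 0.008051 + 0.994617 = 1.002668.
Q̄ = (S₀/π) × [bracket] = (2269/π) × 1.002668 = 724.17 W/m².
Ratio Q̄_A / Q̄_B = 356.14 / 724.17 = 0.4918.

Q̄_A / Q̄_B ≈ 0.492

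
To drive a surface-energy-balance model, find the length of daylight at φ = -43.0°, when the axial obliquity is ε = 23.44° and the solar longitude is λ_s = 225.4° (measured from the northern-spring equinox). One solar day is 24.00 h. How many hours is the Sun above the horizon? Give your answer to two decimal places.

Solar declination: sin δ = sin ε · sin λ_s = sin 23.44° × sin 225.4° = -0.28324, so δ = -16.453°.
cos H₀ = −tan φ · tan δ = −tan(-43.0°) × tan(-16.453°) = -0.2754, so H₀ = 1.8498 rad = 105.99°.
Daylight = 2H₀/(2π) × 24.00 h = (1.8498/π) × 24.00 = 14.13 h.

14.13 h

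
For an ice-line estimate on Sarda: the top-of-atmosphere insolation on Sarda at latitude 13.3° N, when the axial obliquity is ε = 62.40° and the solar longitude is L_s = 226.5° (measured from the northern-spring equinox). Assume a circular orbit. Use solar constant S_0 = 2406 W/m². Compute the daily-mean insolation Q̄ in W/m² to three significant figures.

Solar declination: sin δ = sin ε · sin L_s = sin 62.40° × sin 226.5° = -0.64283, so δ = -40.003°.
cos h₀ = −tan(+13.3°) tan(-40.003°) = 0.1984, h₀ = 1.3711 rad.
Bracket: h₀ sin ϕ sin δ + cos ϕ cos δ sin h₀ = 1.3711×0.23005×-0.64283 + 0.97318×0.76601×0.98013 = -0.202762 + 0.730653 = 0.527891.
Q̄ = (S_0/π) × [bracket] = (2406/π) × 0.527891 = 404.3 W/m².

Q̄ ≈ 404 W/m²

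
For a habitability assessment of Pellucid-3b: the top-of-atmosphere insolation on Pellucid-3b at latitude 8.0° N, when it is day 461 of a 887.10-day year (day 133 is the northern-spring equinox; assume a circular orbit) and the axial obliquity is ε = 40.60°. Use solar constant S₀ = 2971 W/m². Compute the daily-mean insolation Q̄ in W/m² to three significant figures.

Q̄ ≈ 925 W/m²

Solar longitude: λ_s = 360° × (461 − 133)/887.10 = 133.108°.
sin δ = sin 40.60° × sin 133.108° = 0.47511, so δ = +28.366°.
cos H₀ = −tan(+8.0°) tan(+28.366°) = -0.0759, H₀ = 1.6468 rad.
Bracket: H₀ sin φ sin δ + cos φ cos δ sin H₀ = 1.6468×0.13917×0.47511 + 0.99027×0.87993×0.99712 = 0.108888 + 0.868859 = 0.977747.
Q̄ = (S₀/π) × [bracket] = (2971/π) × 0.977747 = 924.7 W/m².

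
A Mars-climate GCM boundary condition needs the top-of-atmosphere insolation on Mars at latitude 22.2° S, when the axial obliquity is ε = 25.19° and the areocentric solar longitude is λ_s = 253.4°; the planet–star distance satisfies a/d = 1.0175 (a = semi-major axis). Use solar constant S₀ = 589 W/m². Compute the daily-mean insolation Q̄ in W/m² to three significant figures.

Q̄ ≈ 214 W/m²

sin δ = sin 25.19° × sin 253.4° = -0.40788, so δ = -24.072°.
cos H₀ = −tan(-22.2°) tan(-24.072°) = -0.1823, H₀ = 1.7541 rad.
Bracket: H₀ sin φ sin δ + cos φ cos δ sin H₀ = 1.7541×-0.37784×-0.40788 + 0.92587×0.91303×0.98324 = 0.270330 + 0.831179 = 1.101509.
Inverse-square distance factor (a/d)² = 1.0175² = 1.035306.
Q̄ = (S₀/π) × 1.035306 × [bracket] = (589/π) × 1.035306 × 1.101509 = 213.8 W/m².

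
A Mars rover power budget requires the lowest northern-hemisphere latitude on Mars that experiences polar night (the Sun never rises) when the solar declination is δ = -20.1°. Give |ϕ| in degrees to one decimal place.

Polar night requires cos h₀ = −tan ϕ tan δ ≥ 1, i.e. tan ϕ tan δ ≤ −1.
The boundary is |tan ϕ| · |tan δ| = 1, so |ϕ| = 90° − |δ| = 90° − 20.1° = 69.9° in the northern hemisphere.

|ϕ| = 69.9°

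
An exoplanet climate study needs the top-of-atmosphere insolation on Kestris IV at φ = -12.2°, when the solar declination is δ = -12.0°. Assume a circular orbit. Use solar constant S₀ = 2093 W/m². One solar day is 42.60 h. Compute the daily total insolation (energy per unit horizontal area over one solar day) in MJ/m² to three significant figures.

cos H₀ = −tan(-12.2°) tan(-12.000°) = -0.0460, H₀ = 1.6168 rad.
Bracket: H₀ sin φ sin δ + cos φ cos δ sin H₀ = 1.6168×-0.21132×-0.20791 + 0.97742×0.97815×0.99894 = 0.071035 + 0.955050 = 1.026085.
Q̄ = (S₀/π) × [bracket] = (2093/π) × 1.026085 = 683.60 W/m².
Daily total = Q̄ × 42.60 h × 3600 s/h = 683.60 × 42.60 × 3600 / 10⁶ = 104.8 MJ/m².

105 MJ/m²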